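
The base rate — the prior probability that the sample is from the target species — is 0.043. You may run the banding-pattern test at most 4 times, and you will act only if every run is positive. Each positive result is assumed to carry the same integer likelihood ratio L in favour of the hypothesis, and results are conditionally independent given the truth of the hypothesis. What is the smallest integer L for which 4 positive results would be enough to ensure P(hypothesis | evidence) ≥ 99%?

7

Prior odds = 0.043/0.957 = 43/957.
Target odds = 0.99/0.01 = 99.
Need L⁴ ≥ 99 ÷ (43/957) = 94743/43.
6⁴ = 1296 < 94743/43 ≤ 2401 = 7⁴, so L = 7.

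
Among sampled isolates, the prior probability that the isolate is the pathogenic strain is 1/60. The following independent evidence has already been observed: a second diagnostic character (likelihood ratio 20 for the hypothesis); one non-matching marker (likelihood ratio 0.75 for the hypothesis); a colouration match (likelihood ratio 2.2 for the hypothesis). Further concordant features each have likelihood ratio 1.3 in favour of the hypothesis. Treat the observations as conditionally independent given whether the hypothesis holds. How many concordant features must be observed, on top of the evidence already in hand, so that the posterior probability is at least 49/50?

18

Prior odds = (1/60)/(59/60) = 1/59.
Combined Bayes factor of the evidence already in hand = 20 × 0.75 × 2.2 = 33.
Odds after that evidence = (1/59) × 33 = 33/59.
Target odds = 0.98/0.02 = 49.
Need 1.3ⁿ ≥ 49 ÷ (33/59) = 2891/33.
1.3¹⁷ ≈86.5042 falls short of 2891/33 but 1.3¹⁸ ≈112.455 reaches it, so n = 18.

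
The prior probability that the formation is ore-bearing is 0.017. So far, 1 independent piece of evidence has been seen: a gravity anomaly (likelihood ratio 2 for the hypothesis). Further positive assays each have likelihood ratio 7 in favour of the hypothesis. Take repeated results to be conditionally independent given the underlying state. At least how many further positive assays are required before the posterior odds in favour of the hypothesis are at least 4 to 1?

3

Prior odds = 0.017/0.983 = 17/983.
Bayes factor of the evidence already in hand = 2.
Odds after that evidence = (17/983) × 2 = 34/983.
Target odds = 4.
Need 7ⁿ ≥ 4 ÷ (34/983) = 1966/17.
7² = 49 falls short of 1966/17 but 7³ = 343 reaches it, so n = 3.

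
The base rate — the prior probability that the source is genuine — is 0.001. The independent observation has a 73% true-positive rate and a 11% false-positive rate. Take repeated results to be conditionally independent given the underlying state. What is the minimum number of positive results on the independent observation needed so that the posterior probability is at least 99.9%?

Prior odds = 0.001/0.999 = 1/999.
Likelihood ratio of a positive result = 0.73/0.11 = 73/11.
Target odds: 0.999 ÷ 0.001 = 999.
Require (73/11)ⁿ ≥ 999 ÷ (1/999) = 998001.
(73/11)⁷ ≈566906 falls short of 998001 but (73/11)⁸ ≈3.7622e+06 reaches it, so n = 8.

8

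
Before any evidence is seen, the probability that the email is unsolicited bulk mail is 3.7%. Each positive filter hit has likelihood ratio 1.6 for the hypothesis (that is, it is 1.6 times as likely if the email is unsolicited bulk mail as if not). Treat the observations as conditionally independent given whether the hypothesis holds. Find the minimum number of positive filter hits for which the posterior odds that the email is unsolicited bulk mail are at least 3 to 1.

Prior odds = 0.037/0.963 = 37/963.
Likelihood ratio per positive filter hit = 1.6.
Target odds = 3.
Need (37/963) × 1.6ⁿ ≥ 3, i.e. 1.6ⁿ ≥ 2889/37.
1.6⁹ = 134217728/1953125 falls short of 2889/37 but 1.6¹⁰ ≈109.951 reaches it, so n = 10.

10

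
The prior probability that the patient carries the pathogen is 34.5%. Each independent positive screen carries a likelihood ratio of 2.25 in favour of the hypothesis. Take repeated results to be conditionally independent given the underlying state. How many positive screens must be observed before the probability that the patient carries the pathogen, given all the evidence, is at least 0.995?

8

Prior odds: 0.345 ÷ 0.655 = 69/131.
Likelihood ratio per positive screen = 2.25.
Target odds: 0.995 ÷ 0.005 = 199.
Need (69/131) × 2.25ⁿ ≥ 199, i.e. 2.25ⁿ ≥ 26069/69.
2.25⁷ = 4782969/16384 falls short of 26069/69 but 2.25⁸ = 43046721/65536 reaches it, so n = 8.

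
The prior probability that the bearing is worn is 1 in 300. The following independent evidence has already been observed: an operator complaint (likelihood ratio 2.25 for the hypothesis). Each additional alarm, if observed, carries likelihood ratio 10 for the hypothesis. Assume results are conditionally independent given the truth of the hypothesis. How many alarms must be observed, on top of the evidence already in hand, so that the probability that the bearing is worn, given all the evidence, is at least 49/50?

Prior odds = (1/300)/(299/300) = 1/299.
Bayes factor of the evidence already in hand = 2.25.
Odds after that evidence = (1/299) × 2.25 = 9/1196.
Target odds = 0.98/0.02 = 49.
Need 10ⁿ ≥ 49 ÷ (9/1196) = 58604/9.
10³ = 1000 falls short of 58604/9 but 10⁴ = 10000 reaches it, so n = 4.

4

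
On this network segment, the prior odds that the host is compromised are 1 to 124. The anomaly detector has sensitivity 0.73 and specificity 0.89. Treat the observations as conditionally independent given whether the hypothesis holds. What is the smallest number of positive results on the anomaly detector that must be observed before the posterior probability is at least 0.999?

Prior odds = 1/124.
False-positive rate = 1 − 0.89 = 0.11; likelihood ratio of a positive = 0.73/0.11 = 73/11.
Target odds: 0.999 ÷ 0.001 = 999.
Require (73/11)ⁿ ≥ 999 ÷ (1/124) = 123876.
(73/11)⁶ ≈85424.2 falls short of 123876 but (73/11)⁷ ≈566906 reaches it, so n = 7.

7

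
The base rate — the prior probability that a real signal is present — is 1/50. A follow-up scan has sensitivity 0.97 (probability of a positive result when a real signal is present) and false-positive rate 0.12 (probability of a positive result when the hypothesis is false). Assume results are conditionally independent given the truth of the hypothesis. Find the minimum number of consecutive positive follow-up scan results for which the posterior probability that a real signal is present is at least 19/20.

4

Prior odds: 0.02 ÷ 0.98 = 1/49.
Likelihood ratio of a positive result = 0.97/0.12 = 97/12.
Target odds: 0.95 ÷ 0.05 = 19.
Require (97/12)ⁿ ≥ 19 ÷ (1/49) = 931.
(97/12)³ = 912673/1728 falls short of 931 but (97/12)⁴ = 88529281/20736 reaches it, so n = 4.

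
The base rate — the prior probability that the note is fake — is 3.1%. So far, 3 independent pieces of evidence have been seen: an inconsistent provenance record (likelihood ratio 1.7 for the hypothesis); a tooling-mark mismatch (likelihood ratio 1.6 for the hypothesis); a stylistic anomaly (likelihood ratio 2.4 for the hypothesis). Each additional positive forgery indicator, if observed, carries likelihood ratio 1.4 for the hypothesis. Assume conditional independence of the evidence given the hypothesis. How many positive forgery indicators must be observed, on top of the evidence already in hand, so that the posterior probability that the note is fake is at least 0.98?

Prior odds = 0.031/0.969 = 31/969.
Combined Bayes factor of the evidence already in hand = 1.7 × 1.6 × 2.4 = 6.528.
Odds after that evidence = (31/969) × 6.528 = 496/2375.
Target odds = 0.98/0.02 = 49.
Need 1.4ⁿ ≥ 49 ÷ (496/2375) = 116375/496.
1.4¹⁶ ≈217.795 falls short of 116375/496 but 1.4¹⁷ ≈304.913 reaches it, so n = 17.

17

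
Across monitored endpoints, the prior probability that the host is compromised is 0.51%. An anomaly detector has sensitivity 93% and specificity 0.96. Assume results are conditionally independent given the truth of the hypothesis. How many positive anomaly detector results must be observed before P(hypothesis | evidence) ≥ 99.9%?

4

Prior odds = 0.0051/0.9949 = 51/9949.
False-positive rate = 1 − 0.96 = 0.04; likelihood ratio of a positive = 0.93/0.04 = 23.25.
Target odds: 0.999 ÷ 0.001 = 999.
Require 23.25ⁿ ≥ 999 ÷ (51/9949) = 3313017/17.
23.25³ = 804357/64 falls short of 3313017/17 but 23.25⁴ = 74805201/256 reaches it, so n = 4.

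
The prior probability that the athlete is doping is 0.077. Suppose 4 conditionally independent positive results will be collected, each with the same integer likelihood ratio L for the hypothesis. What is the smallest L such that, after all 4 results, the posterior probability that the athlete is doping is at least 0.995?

Prior odds = 0.077/0.923 = 77/923.
Target odds = 0.995/0.005 = 199.
Need L⁴ ≥ 199 ÷ (77/923) = 183677/77.
6⁴ = 1296 < 183677/77 ≤ 2401 = 7⁴, so L = 7.

7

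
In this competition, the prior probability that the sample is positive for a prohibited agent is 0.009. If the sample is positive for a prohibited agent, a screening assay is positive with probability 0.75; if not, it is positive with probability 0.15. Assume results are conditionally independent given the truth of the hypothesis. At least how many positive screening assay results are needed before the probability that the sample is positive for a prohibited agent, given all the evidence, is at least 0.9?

Prior odds = 0.009/0.991 = 9/991.
Likelihood ratio of a positive = 0.75/0.15 = 5.
Target odds: 0.9 ÷ 0.1 = 9.
Require 5ⁿ ≥ 9 ÷ (9/991) = 991.
5⁴ = 625 falls short of 991 but 5⁵ = 3125 reaches it, so n = 5.

5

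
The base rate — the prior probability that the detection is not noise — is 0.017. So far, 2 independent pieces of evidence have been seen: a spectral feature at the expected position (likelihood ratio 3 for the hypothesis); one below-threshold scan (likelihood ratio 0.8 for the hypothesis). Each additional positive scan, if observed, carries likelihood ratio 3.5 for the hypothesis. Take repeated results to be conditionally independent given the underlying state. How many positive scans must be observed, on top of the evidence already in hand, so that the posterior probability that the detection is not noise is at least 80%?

Prior odds = 0.017/0.983 = 17/983.
Combined Bayes factor of the evidence already in hand = 3 × 0.8 = 2.4.
Odds after that evidence = (17/983) × 2.4 = 204/4915.
Target odds = 0.8/0.2 = 4.
Need 3.5ⁿ ≥ 4 ÷ (204/4915) = 4915/51.
3.5³ = 42.875 falls short of 4915/51 but 3.5⁴ = 150.0625 reaches it, so n = 4.

4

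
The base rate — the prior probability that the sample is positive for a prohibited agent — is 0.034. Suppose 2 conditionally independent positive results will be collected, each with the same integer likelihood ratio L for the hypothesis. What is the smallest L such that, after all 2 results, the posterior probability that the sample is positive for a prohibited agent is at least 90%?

16

Prior odds = 0.034/0.966 = 17/483.
Target odds = 0.9/0.1 = 9.
Need L² ≥ 9 ÷ (17/483) = 4347/17.
15² = 225 < 4347/17 ≤ 256 = 16², so L = 16.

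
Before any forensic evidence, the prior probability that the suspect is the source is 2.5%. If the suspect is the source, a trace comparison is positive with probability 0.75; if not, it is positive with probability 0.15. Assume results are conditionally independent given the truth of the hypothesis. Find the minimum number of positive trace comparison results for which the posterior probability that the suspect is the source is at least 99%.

6

Prior odds: 0.025 ÷ 0.975 = 1/39.
Likelihood ratio of a positive = 0.75/0.15 = 5.
Target odds: 0.99 ÷ 0.01 = 99.
Require 5ⁿ ≥ 99 ÷ (1/39) = 3861.
5⁵ = 3125 falls short of 3861 but 5⁶ = 15625 reaches it, so n = 6.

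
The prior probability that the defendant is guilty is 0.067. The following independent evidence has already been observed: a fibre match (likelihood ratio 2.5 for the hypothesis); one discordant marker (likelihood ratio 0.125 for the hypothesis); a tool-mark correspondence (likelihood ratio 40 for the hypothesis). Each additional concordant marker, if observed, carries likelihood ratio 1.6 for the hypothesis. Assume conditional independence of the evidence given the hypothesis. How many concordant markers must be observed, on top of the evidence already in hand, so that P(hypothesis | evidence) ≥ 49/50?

9

Prior odds = 0.067/0.933 = 67/933.
Combined Bayes factor of the evidence already in hand = 2.5 × 0.125 × 40 = 12.5.
Odds after that evidence = (67/933) × 12.5 = 1675/1866.
Target odds = 0.98/0.02 = 49.
Need 1.6ⁿ ≥ 49 ÷ (1675/1866) = 91434/1675.
1.6⁸ = 16777216/390625 falls short of 91434/1675 but 1.6⁹ = 134217728/1953125 reaches it, so n = 9.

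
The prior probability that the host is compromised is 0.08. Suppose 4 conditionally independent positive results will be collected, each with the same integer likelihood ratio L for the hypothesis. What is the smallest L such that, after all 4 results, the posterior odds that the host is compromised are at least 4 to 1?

Prior odds = 0.08/0.92 = 2/23.
Target odds = 4.
Need L⁴ ≥ 4 ÷ (2/23) = 46.
2⁴ = 16 < 46 ≤ 81 = 3⁴, so L = 3.

3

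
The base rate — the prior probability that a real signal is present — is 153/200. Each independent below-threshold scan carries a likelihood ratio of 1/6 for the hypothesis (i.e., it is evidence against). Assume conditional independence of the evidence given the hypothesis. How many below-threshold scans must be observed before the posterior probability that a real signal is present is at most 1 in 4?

Prior odds: 0.765 ÷ 0.235 = 153/47.
Likelihood ratio per below-threshold scan = 1/6.
Target odds: 0.25 ÷ 0.75 = 1/3.
Require (1/6)ⁿ ≤ 1/3 ÷ (153/47) = 47/459.
(1/6)¹ = 1/6 is still above 47/459 but (1/6)² = 1/36 is at or below it, so n = 2.

2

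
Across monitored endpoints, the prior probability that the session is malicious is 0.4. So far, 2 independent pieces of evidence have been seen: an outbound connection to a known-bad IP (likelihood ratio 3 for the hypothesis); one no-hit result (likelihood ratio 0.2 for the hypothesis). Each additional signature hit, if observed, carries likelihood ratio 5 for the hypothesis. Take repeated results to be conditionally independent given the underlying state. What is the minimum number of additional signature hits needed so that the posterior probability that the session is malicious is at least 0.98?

3

Prior odds = 0.4/0.6 = 2/3.
Combined Bayes factor of the evidence already in hand = 3 × 0.2 = 0.6.
Odds after that evidence = (2/3) × 0.6 = 0.4.
Target odds = 0.98/0.02 = 49.
Need 5ⁿ ≥ 49 ÷ 0.4 = 122.5.
5² = 25 falls short of 122.5 but 5³ = 125 reaches it, so n = 3.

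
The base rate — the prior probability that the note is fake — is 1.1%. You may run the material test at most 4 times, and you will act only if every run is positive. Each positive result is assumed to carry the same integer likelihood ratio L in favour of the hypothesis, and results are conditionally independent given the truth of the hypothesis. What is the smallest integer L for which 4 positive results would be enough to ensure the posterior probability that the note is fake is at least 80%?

5

Prior odds = 0.011/0.989 = 11/989.
Target odds = 0.8/0.2 = 4.
Need L⁴ ≥ 4 ÷ (11/989) = 3956/11.
4⁴ = 256 < 3956/11 ≤ 625 = 5⁴, so L = 5.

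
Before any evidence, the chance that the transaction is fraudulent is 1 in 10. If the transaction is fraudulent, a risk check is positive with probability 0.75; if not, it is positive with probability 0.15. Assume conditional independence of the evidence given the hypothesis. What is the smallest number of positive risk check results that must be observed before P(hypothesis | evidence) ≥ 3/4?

3

Prior odds: 0.1 ÷ 0.9 = 1/9.
Likelihood ratio of a positive = 0.75/0.15 = 5.
Target odds: 0.75 ÷ 0.25 = 3.
Require 5ⁿ ≥ 3 ÷ (1/9) = 27.
5² = 25 falls short of 27 but 5³ = 125 reaches it, so n = 3.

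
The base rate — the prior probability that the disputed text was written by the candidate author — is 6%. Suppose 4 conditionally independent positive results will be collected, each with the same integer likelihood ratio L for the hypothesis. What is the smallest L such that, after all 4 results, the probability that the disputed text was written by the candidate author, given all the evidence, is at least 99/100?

Prior odds = 0.06/0.94 = 3/47.
Target odds = 0.99/0.01 = 99.
Need L⁴ ≥ 99 ÷ (3/47) = 1551.
6⁴ = 1296 < 1551 ≤ 2401 = 7⁴, so L = 7.

7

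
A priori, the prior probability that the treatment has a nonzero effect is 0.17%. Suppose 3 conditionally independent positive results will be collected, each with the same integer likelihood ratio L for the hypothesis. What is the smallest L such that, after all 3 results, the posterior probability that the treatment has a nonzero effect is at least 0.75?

13

Prior odds = 0.0017/0.9983 = 17/9983.
Target odds = 0.75/0.25 = 3.
Need L³ ≥ 3 ÷ (17/9983) = 29949/17.
12³ = 1728 < 29949/17 ≤ 2197 = 13³, so L = 13.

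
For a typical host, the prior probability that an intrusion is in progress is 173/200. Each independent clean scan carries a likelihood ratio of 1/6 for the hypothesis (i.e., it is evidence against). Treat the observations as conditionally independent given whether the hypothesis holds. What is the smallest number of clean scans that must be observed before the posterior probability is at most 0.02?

Prior odds = 0.865/0.135 = 173/27.
Likelihood ratio per clean scan = 1/6.
Target posterior odds = 0.02/0.98 = 1/49.
Require (1/6)ⁿ ≤ 1/49 ÷ (173/27) = 27/8477.
(1/6)³ = 1/216 is still above 27/8477 but (1/6)⁴ = 1/1296 is at or below it, so n = 4.

4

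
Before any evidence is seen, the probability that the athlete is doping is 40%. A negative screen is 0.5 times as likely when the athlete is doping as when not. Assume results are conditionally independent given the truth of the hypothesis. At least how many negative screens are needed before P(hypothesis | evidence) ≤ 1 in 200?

8

Prior odds: 0.4 ÷ 0.6 = 2/3.
Likelihood ratio per negative screen = 0.5.
Target posterior odds = 0.005/0.995 = 1/199.
Require 0.5ⁿ ≤ 1/199 ÷ (2/3) = 3/398.
0.5⁷ = 0.0078125 is still above 3/398 but 0.5⁸ = 0.00390625 is at or below it, so n = 8.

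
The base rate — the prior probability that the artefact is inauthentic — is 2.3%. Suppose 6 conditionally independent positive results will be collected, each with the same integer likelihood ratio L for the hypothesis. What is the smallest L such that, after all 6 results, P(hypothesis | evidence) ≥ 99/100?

5

Prior odds = 0.023/0.977 = 23/977.
Target odds = 0.99/0.01 = 99.
Need L⁶ ≥ 99 ÷ (23/977) = 96723/23.
4⁶ = 4096 < 96723/23 ≤ 15625 = 5⁶, so L = 5.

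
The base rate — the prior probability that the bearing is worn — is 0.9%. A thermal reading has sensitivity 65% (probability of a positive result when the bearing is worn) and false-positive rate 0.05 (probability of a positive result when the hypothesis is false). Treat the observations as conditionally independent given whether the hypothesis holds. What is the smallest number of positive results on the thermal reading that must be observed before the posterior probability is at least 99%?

Prior odds: 0.009 ÷ 0.991 = 9/991.
Likelihood ratio of a positive result = 0.65/0.05 = 13.
Target posterior odds = 0.99/0.01 = 99.
Need (9/991) × 13ⁿ ≥ 99, i.e. 13ⁿ ≥ 10901.
13³ = 2197 falls short of 10901 but 13⁴ = 28561 reaches it, so n = 4.

4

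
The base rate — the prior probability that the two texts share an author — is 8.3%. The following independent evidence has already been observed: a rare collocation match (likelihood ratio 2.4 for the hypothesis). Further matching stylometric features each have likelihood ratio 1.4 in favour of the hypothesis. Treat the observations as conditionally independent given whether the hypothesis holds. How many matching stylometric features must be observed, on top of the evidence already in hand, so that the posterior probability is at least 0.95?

14

Prior odds = 0.083/0.917 = 83/917.
Bayes factor of the evidence already in hand = 2.4.
Odds after that evidence = (83/917) × 2.4 = 996/4585.
Target odds = 0.95/0.05 = 19.
Need 1.4ⁿ ≥ 19 ÷ (996/4585) = 87115/996.
1.4¹³ ≈79.3715 falls short of 87115/996 but 1.4¹⁴ ≈111.12 reaches it, so n = 14.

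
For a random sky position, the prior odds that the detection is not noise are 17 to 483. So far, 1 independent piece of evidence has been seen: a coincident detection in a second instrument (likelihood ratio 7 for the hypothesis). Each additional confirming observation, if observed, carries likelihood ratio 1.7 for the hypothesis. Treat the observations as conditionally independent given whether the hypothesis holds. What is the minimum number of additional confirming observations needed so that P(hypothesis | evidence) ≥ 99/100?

12

Prior odds = 17/483.
Bayes factor of the evidence already in hand = 7.
Odds after that evidence = (17/483) × 7 = 17/69.
Target odds = 0.99/0.01 = 99.
Need 1.7ⁿ ≥ 99 ÷ (17/69) = 6831/17.
1.7¹¹ ≈342.719 falls short of 6831/17 but 1.7¹² ≈582.622 reaches it, so n = 12.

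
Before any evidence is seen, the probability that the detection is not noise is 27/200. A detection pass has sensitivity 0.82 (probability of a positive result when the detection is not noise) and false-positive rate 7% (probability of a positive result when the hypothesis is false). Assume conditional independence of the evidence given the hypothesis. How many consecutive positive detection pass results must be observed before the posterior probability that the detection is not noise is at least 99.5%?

Prior odds: 0.135 ÷ 0.865 = 27/173.
Likelihood ratio of a positive result = 0.82/0.07 = 82/7.
Target odds: 0.995 ÷ 0.005 = 199.
Require (82/7)ⁿ ≥ 199 ÷ (27/173) = 34427/27.
(82/7)² = 6724/49 falls short of 34427/27 but (82/7)³ = 551368/343 reaches it, so n = 3.

3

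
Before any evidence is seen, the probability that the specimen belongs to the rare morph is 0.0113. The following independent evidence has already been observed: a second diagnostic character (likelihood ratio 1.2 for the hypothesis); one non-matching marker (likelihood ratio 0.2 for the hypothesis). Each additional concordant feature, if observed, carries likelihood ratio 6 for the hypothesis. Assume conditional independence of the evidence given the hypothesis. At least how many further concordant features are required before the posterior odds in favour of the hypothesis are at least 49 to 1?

6

Prior odds = 0.0113/0.9887 = 113/9887.
Combined Bayes factor of the evidence already in hand = 1.2 × 0.2 = 0.24.
Odds after that evidence = (113/9887) × 0.24 = 678/247175.
Target odds = 49.
Need 6ⁿ ≥ 49 ÷ (678/247175) = 12111575/678.
6⁵ = 7776 falls short of 12111575/678 but 6⁶ = 46656 reaches it, so n = 6.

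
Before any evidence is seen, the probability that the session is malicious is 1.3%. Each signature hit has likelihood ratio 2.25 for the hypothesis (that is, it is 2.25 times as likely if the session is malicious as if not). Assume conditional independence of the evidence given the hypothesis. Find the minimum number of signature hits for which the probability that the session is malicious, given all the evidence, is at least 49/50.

11

Prior odds: 0.013 ÷ 0.987 = 13/987.
Likelihood ratio per signature hit = 2.25.
Target posterior odds = 0.98/0.02 = 49.
Need (13/987) × 2.25ⁿ ≥ 49, i.e. 2.25ⁿ ≥ 48363/13.
2.25¹⁰ ≈3325.26 falls short of 48363/13 but 2.25¹¹ ≈7481.83 reaches it, so n = 11.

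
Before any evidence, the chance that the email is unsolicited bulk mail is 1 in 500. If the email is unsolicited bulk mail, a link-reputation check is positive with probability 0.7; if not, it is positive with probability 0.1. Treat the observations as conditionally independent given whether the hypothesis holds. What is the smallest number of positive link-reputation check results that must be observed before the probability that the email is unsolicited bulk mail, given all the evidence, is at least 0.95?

Prior odds: 0.002 ÷ 0.998 = 1/499.
Likelihood ratio of a positive = 0.7/0.1 = 7.
Target posterior odds = 0.95/0.05 = 19.
Need (1/499) × 7ⁿ ≥ 19, i.e. 7ⁿ ≥ 9481.
7⁴ = 2401 falls short of 9481 but 7⁵ = 16807 reaches it, so n = 5.

5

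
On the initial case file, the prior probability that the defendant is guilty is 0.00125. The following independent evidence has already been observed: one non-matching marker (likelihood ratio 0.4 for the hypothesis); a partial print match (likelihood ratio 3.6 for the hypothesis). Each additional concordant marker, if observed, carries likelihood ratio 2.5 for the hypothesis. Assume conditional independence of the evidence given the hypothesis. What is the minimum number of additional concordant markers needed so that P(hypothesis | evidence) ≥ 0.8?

9

Prior odds = 0.00125/0.99875 = 1/799.
Combined Bayes factor of the evidence already in hand = 0.4 × 3.6 = 1.44.
Odds after that evidence = (1/799) × 1.44 = 36/19975.
Target odds = 0.8/0.2 = 4.
Need 2.5ⁿ ≥ 4 ÷ (36/19975) = 19975/9.
2.5⁸ = 390625/256 falls short of 19975/9 but 2.5⁹ = 1953125/512 reaches it, so n = 9.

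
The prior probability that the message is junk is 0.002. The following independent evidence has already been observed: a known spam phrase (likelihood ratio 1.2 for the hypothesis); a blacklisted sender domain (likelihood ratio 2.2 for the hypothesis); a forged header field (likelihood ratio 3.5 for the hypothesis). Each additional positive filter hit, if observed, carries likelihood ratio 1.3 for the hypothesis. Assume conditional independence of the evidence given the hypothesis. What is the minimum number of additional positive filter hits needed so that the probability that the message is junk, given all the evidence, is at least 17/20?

22

Prior odds = 0.002/0.998 = 1/499.
Combined Bayes factor of the evidence already in hand = 1.2 × 2.2 × 3.5 = 9.24.
Odds after that evidence = (1/499) × 9.24 = 231/12475.
Target odds = 0.85/0.15 = 17/3.
Need 1.3ⁿ ≥ 17/3 ÷ (231/12475) = 212075/693.
1.3²¹ ≈247.065 falls short of 212075/693 but 1.3²² ≈321.184 reaches it, so n = 22.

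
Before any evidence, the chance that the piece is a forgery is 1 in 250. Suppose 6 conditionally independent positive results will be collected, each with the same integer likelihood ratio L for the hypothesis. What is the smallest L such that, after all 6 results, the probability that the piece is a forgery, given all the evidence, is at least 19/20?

Prior odds = 0.004/0.996 = 1/249.
Target odds = 0.95/0.05 = 19.
Need L⁶ ≥ 19 ÷ (1/249) = 4731.
4⁶ = 4096 < 4731 ≤ 15625 = 5⁶, so L = 5.

5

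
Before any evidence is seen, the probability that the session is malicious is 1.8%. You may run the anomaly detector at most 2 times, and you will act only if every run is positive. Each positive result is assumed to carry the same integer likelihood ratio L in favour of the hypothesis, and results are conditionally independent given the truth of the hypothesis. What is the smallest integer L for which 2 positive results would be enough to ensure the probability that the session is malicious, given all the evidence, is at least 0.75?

13

Prior odds = 0.018/0.982 = 9/491.
Target odds = 0.75/0.25 = 3.
Need L² ≥ 3 ÷ (9/491) = 491/3.
12² = 144 < 491/3 ≤ 169 = 13², so L = 13.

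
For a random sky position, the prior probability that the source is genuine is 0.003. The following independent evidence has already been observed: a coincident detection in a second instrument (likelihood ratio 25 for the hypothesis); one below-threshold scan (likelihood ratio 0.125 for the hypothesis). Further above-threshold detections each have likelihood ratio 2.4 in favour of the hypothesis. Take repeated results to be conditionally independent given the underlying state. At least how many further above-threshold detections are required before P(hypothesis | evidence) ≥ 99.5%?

12

Prior odds = 0.003/0.997 = 3/997.
Combined Bayes factor of the evidence already in hand = 25 × 0.125 = 3.125.
Odds after that evidence = (3/997) × 3.125 = 75/7976.
Target odds = 0.995/0.005 = 199.
Need 2.4ⁿ ≥ 199 ÷ (75/7976) = 1587224/75.
2.4¹¹ ≈15216.8 falls short of 1587224/75 but 2.4¹² ≈36520.3 reaches it, so n = 12.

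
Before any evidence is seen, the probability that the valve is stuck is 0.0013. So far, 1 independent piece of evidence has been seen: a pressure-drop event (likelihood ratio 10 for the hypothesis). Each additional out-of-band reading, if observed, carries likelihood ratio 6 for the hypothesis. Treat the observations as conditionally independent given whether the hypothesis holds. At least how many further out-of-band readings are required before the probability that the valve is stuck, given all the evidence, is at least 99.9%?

7

Prior odds = 0.0013/0.9987 = 13/9987.
Bayes factor of the evidence already in hand = 10.
Odds after that evidence = (13/9987) × 10 = 130/9987.
Target odds = 0.999/0.001 = 999.
Need 6ⁿ ≥ 999 ÷ (130/9987) = 9977013/130.
6⁶ = 46656 falls short of 9977013/130 but 6⁷ = 279936 reaches it, so n = 7.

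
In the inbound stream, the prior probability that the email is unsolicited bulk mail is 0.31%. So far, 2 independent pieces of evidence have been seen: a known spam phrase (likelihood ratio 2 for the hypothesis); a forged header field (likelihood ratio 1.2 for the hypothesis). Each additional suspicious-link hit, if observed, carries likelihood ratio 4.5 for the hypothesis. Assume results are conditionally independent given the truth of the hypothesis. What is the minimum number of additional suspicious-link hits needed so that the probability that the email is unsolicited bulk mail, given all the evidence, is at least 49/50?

Prior odds = 0.0031/0.9969 = 31/9969.
Combined Bayes factor of the evidence already in hand = 2 × 1.2 = 2.4.
Odds after that evidence = (31/9969) × 2.4 = 124/16615.
Target odds = 0.98/0.02 = 49.
Need 4.5ⁿ ≥ 49 ÷ (124/16615) = 814135/124.
4.5⁵ = 1845.28125 falls short of 814135/124 but 4.5⁶ = 8303.765625 reaches it, so n = 6.

6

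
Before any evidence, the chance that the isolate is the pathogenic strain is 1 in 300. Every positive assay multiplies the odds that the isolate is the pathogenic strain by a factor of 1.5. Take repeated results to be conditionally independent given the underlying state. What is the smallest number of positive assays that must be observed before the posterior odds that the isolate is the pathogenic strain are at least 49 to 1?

24

Prior odds: (1/300) ÷ (299/300) = 1/299.
Likelihood ratio per positive assay = 1.5.
Target odds = 49.
Need (1/299) × 1.5ⁿ ≥ 49, i.e. 1.5ⁿ ≥ 14651.
1.5²³ ≈11222.7 falls short of 14651 but 1.5²⁴ ≈16834.1 reaches it, so n = 24.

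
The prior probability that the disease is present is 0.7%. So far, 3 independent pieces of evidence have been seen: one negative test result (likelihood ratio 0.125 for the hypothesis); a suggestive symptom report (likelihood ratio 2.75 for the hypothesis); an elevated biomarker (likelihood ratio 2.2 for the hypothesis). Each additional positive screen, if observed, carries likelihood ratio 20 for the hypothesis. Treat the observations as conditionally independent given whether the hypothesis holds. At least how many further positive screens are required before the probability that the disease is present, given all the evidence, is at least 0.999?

Prior odds = 0.007/0.993 = 7/993.
Combined Bayes factor of the evidence already in hand = 0.125 × 2.75 × 2.2 = 0.75625.
Odds after that evidence = (7/993) × 0.75625 = 847/158880.
Target odds = 0.999/0.001 = 999.
Need 20ⁿ ≥ 999 ÷ (847/158880) = 158721120/847.
20⁴ = 160000 falls short of 158721120/847 but 20⁵ = 3200000 reaches it, so n = 5.

5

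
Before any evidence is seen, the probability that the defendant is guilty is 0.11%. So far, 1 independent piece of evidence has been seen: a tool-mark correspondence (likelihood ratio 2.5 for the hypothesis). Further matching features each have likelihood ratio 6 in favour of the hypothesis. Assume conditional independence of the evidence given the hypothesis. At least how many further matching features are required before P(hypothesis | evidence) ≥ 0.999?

Prior odds = 0.0011/0.9989 = 11/9989.
Bayes factor of the evidence already in hand = 2.5.
Odds after that evidence = (11/9989) × 2.5 = 55/19978.
Target odds = 0.999/0.001 = 999.
Need 6ⁿ ≥ 999 ÷ (55/19978) = 19958022/55.
6⁷ = 279936 falls short of 19958022/55 but 6⁸ = 1679616 reaches it, so n = 8.

8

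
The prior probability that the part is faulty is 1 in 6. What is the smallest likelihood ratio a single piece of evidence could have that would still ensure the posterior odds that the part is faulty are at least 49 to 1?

Prior odds = (1/6)/(5/6) = 0.2.
Target odds = 49.
Required Bayes factor = 49 ÷ 0.2 = 245.

245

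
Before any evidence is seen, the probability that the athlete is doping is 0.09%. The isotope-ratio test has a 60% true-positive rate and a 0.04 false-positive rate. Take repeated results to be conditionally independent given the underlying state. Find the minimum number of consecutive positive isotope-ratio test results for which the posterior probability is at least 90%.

Prior odds = 0.0009/0.9991 = 9/9991.
Likelihood ratio of a positive result = 0.6/0.04 = 15.
Target posterior odds = 0.9/0.1 = 9.
Need (9/9991) × 15ⁿ ≥ 9, i.e. 15ⁿ ≥ 9991.
15³ = 3375 falls short of 9991 but 15⁴ = 50625 reaches it, so n = 4.

4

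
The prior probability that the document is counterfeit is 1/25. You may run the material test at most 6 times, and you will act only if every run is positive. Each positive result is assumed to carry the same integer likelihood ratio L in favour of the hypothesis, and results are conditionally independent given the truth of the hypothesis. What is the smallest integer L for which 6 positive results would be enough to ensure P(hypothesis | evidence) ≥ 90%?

3

Prior odds = 0.04/0.96 = 1/24.
Target odds = 0.9/0.1 = 9.
Need L⁶ ≥ 9 ÷ (1/24) = 216.
2⁶ = 64 < 216 ≤ 729 = 3⁶, so L = 3.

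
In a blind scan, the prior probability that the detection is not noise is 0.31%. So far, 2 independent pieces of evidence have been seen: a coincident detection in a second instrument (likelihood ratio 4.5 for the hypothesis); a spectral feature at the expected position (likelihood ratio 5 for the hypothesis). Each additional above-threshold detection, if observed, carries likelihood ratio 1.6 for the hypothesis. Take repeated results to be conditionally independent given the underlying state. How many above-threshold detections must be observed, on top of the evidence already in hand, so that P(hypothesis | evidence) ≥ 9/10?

11

Prior odds = 0.0031/0.9969 = 31/9969.
Combined Bayes factor of the evidence already in hand = 4.5 × 5 = 22.5.
Odds after that evidence = (31/9969) × 22.5 = 465/6646.
Target odds = 0.9/0.1 = 9.
Need 1.6ⁿ ≥ 9 ÷ (465/6646) = 19938/155.
1.6¹⁰ ≈109.951 falls short of 19938/155 but 1.6¹¹ ≈175.922 reaches it, so n = 11.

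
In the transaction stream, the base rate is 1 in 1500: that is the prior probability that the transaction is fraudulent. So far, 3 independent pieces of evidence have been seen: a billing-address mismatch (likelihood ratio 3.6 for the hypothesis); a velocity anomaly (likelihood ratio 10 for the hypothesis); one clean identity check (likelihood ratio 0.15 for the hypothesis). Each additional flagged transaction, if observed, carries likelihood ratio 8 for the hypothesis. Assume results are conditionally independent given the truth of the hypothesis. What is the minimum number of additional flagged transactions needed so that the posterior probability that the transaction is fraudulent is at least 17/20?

4

Prior odds = (1/1500)/(1499/1500) = 1/1499.
Combined Bayes factor of the evidence already in hand = 3.6 × 10 × 0.15 = 5.4.
Odds after that evidence = (1/1499) × 5.4 = 27/7495.
Target odds = 0.85/0.15 = 17/3.
Need 8ⁿ ≥ 17/3 ÷ (27/7495) = 127415/81.
8³ = 512 falls short of 127415/81 but 8⁴ = 4096 reaches it, so n = 4.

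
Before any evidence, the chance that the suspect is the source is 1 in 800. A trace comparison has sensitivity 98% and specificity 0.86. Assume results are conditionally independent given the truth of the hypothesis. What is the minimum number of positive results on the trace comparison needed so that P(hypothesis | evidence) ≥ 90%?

5

Prior odds: 0.00125 ÷ 0.99875 = 1/799.
False-positive rate = 1 − 0.86 = 0.14; likelihood ratio of a positive = 0.98/0.14 = 7.
Target posterior odds = 0.9/0.1 = 9.
Need (1/799) × 7ⁿ ≥ 9, i.e. 7ⁿ ≥ 7191.
7⁴ = 2401 falls short of 7191 but 7⁵ = 16807 reaches it, so n = 5.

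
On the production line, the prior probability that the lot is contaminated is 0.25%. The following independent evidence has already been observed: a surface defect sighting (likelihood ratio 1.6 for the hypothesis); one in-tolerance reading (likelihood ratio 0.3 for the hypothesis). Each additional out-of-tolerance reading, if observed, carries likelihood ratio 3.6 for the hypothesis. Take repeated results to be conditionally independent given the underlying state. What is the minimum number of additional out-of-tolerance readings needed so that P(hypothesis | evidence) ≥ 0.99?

9

Prior odds = 0.0025/0.9975 = 1/399.
Combined Bayes factor of the evidence already in hand = 1.6 × 0.3 = 0.48.
Odds after that evidence = (1/399) × 0.48 = 4/3325.
Target odds = 0.99/0.01 = 99.
Need 3.6ⁿ ≥ 99 ÷ (4/3325) = 82293.75.
3.6⁸ ≈28211.1 falls short of 82293.75 but 3.6⁹ ≈101560 reaches it, so n = 9.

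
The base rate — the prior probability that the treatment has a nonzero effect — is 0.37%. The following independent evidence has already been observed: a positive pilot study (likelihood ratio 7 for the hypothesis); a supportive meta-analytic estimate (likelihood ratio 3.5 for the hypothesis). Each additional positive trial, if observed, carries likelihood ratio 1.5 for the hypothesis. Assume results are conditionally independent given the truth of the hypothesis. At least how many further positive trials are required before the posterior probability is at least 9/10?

12

Prior odds = 0.0037/0.9963 = 37/9963.
Combined Bayes factor of the evidence already in hand = 7 × 3.5 = 24.5.
Odds after that evidence = (37/9963) × 24.5 = 1813/19926.
Target odds = 0.9/0.1 = 9.
Need 1.5ⁿ ≥ 9 ÷ (1813/19926) = 179334/1813.
1.5¹¹ = 177147/2048 falls short of 179334/1813 but 1.5¹² = 531441/4096 reaches it, so n = 12.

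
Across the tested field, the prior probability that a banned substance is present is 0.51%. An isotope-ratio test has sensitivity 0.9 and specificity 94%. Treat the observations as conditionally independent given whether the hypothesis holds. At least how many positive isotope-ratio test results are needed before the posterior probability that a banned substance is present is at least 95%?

4

Prior odds = 0.0051/0.9949 = 51/9949.
False-positive rate = 1 − 0.94 = 0.06; likelihood ratio of a positive = 0.9/0.06 = 15.
Target odds: 0.95 ÷ 0.05 = 19.
Need (51/9949) × 15ⁿ ≥ 19, i.e. 15ⁿ ≥ 189031/51.
15³ = 3375 falls short of 189031/51 but 15⁴ = 50625 reaches it, so n = 4.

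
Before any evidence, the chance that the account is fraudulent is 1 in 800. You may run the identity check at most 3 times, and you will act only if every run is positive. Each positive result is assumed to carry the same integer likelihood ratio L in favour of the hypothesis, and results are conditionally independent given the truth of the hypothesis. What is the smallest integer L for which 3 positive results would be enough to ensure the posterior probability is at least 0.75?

Prior odds = 0.00125/0.99875 = 1/799.
Target odds = 0.75/0.25 = 3.
Need L³ ≥ 3 ÷ (1/799) = 2397.
13³ = 2197 < 2397 ≤ 2744 = 14³, so L = 14.

14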